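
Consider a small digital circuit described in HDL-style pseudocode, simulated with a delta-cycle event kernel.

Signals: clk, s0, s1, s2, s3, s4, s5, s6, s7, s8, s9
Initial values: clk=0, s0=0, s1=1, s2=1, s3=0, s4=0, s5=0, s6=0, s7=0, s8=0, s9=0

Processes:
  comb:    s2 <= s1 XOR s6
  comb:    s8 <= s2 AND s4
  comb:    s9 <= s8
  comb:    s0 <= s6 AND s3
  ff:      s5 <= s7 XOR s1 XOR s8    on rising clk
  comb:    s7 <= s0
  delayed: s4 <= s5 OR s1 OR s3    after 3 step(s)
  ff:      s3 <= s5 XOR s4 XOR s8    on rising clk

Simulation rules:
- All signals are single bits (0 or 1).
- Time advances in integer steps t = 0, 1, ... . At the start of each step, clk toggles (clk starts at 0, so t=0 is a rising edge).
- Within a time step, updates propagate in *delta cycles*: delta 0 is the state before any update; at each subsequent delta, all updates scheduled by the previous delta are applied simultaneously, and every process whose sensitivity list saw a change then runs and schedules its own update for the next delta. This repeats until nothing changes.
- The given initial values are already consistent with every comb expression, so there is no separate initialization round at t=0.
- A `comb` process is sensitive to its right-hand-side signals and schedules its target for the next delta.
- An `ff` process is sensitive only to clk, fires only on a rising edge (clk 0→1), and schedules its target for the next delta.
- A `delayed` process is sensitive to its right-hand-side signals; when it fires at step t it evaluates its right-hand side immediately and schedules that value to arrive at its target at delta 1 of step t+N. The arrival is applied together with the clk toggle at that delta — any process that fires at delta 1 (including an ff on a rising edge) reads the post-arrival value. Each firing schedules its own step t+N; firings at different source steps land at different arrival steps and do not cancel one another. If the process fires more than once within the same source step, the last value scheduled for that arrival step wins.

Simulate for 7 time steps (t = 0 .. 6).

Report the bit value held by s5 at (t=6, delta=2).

0

[bits: s3,clk,s2,s5,s0,s8,s7,s9,s1,s4,s6]
t=0: Δ0=00100000100 Δ1=01100000100 Δ2=01110000100 | 2Δ
t=1: Δ0=01110000100 Δ1=00110000100 | 1Δ
t=2: Δ0=00110000100 Δ1=01110000100 Δ2=11110000100 | 2Δ
t=3: Δ0=11110000100 Δ1=10110000110 Δ2=10110100110 Δ3=10110101110 | 3Δ
t=4: Δ0=10110101110 Δ1=11110101110 Δ2=11100101110 | 2Δ
t=5: Δ0=11100101110 Δ1=10100101110 | 1Δ
t=6: Δ0=10100101110 Δ1=11100101110 Δ2=01100101110 | 2Δ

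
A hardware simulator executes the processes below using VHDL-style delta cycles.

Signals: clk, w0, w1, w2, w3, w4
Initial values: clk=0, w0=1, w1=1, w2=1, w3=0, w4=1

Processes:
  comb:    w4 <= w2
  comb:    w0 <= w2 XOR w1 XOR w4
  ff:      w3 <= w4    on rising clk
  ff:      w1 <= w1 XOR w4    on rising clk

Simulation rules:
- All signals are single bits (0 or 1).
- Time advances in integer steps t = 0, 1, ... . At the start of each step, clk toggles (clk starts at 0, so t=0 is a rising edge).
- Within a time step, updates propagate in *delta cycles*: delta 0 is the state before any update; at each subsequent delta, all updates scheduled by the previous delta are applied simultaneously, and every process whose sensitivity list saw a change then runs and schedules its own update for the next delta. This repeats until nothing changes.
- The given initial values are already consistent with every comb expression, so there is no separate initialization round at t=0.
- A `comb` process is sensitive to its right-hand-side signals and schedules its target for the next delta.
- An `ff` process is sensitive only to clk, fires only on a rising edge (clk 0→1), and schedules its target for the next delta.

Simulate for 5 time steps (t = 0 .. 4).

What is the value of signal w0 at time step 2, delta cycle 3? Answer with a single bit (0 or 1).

1

[bits: w2,w0,w3,w1,w4,clk]
t=0: Δ0=110110 Δ1=110111 Δ2=111011 Δ3=101011 | 3Δ
t=1: Δ0=101011 Δ1=101010 | 1Δ
t=2: Δ0=101010 Δ1=101011 Δ2=101111 Δ3=111111 | 3Δ
t=3: Δ0=111111 Δ1=111110 | 1Δ
t=4: Δ0=111110 Δ1=111111 Δ2=111011 Δ3=101011 | 3Δ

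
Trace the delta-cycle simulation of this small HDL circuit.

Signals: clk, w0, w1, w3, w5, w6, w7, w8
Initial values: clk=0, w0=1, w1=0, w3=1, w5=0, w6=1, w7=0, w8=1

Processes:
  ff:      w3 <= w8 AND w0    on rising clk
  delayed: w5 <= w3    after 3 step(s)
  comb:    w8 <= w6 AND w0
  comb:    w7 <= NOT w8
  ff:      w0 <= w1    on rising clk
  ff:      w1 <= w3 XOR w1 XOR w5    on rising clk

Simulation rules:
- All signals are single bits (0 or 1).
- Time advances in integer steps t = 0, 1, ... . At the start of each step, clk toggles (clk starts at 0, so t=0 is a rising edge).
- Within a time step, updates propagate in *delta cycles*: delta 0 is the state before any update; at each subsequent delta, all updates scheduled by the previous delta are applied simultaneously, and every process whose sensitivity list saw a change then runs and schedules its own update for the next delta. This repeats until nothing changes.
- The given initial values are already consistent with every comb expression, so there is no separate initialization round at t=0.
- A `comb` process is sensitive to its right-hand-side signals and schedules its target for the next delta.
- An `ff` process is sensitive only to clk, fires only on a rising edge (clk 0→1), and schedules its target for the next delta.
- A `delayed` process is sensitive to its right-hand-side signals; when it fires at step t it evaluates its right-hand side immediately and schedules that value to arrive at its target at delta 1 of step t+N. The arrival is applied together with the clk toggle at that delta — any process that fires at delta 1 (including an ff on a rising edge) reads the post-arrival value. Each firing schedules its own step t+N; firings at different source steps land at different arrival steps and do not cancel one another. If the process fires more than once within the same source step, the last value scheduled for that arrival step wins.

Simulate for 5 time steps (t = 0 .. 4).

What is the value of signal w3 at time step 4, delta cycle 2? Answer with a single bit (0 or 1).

1

[bits: w1,w5,w8,w7,w3,w0,clk,w6]
t=0: Δ0=00101101 Δ1=00101111 Δ2=10101011 Δ3=10001011 Δ4=10011011 | 4Δ
t=1: Δ0=10011011 Δ1=10011001 | 1Δ
t=2: Δ0=10011001 Δ1=10011011 Δ2=00010111 Δ3=00110111 Δ4=00100111 | 4Δ
t=3: Δ0=00100111 Δ1=00100101 | 1Δ
t=4: Δ0=00100101 Δ1=00100111 Δ2=00101011 Δ3=00001011 Δ4=00011011 | 4Δ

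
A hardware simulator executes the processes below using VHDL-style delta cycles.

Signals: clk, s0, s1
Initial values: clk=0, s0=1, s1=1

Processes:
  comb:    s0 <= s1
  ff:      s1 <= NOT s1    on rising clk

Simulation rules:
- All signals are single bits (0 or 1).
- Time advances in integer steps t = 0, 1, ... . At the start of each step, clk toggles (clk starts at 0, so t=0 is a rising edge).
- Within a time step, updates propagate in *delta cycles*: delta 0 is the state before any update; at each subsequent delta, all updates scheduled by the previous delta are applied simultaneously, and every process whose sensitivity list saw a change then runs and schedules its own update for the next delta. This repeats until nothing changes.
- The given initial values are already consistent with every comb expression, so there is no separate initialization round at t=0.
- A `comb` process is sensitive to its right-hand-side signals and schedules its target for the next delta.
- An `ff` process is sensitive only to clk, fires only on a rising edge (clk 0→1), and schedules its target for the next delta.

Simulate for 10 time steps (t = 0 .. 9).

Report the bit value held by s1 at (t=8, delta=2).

0

t0.Δ0 s1=1 clk=0 s0=1
t0.Δ1 s1=1 clk=1 s0=1
t0.Δ2 s1=0 clk=1 s0=1
t0.Δ3 s1=0 clk=1 s0=0
t1.Δ0 s1=0 clk=1 s0=0
t1.Δ1 s1=0 clk=0 s0=0
t2.Δ0 s1=0 clk=0 s0=0
t2.Δ1 s1=0 clk=1 s0=0
t2.Δ2 s1=1 clk=1 s0=0
t2.Δ3 s1=1 clk=1 s0=1
t3.Δ0 s1=1 clk=1 s0=1
t3.Δ1 s1=1 clk=0 s0=1
t4.Δ0 s1=1 clk=0 s0=1
t4.Δ1 s1=1 clk=1 s0=1
t4.Δ2 s1=0 clk=1 s0=1
t4.Δ3 s1=0 clk=1 s0=0
t5.Δ0 s1=0 clk=1 s0=0
t5.Δ1 s1=0 clk=0 s0=0
t6.Δ0 s1=0 clk=0 s0=0
t6.Δ1 s1=0 clk=1 s0=0
t6.Δ2 s1=1 clk=1 s0=0
t6.Δ3 s1=1 clk=1 s0=1
t7.Δ0 s1=1 clk=1 s0=1
t7.Δ1 s1=1 clk=0 s0=1
t8.Δ0 s1=1 clk=0 s0=1
t8.Δ1 s1=1 clk=1 s0=1
t8.Δ2 s1=0 clk=1 s0=1
t8.Δ3 s1=0 clk=1 s0=0
t9.Δ0 s1=0 clk=1 s0=0
t9.Δ1 s1=0 clk=0 s0=0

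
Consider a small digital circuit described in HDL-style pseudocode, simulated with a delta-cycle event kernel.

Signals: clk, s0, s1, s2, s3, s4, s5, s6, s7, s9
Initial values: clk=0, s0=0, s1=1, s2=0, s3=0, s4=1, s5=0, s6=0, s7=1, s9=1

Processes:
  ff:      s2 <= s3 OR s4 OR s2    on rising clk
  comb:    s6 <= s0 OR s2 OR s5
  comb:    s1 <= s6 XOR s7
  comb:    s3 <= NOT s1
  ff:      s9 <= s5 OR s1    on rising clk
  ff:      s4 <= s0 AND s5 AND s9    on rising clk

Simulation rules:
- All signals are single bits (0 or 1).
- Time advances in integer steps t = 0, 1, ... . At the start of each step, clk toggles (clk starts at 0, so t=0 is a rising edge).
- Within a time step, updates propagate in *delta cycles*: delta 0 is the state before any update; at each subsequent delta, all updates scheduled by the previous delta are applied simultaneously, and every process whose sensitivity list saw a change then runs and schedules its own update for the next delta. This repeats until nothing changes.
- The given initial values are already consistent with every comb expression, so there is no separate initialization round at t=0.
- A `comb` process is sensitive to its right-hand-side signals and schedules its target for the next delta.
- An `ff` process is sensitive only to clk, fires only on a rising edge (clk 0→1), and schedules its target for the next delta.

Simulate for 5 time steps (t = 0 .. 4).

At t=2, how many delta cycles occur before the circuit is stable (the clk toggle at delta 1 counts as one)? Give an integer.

t=0 Δ0: s9=1 s4=1 s6=0 s3=0 s0=0 s2=0 s1=1 clk=0 s5=0 s7=1
  Δ1: clk:0→1
  Δ2: s4:1→0, s2:0→1
  Δ3: s6:0→1
  Δ4: s1:1→0
  Δ5: s3:0→1
  (5Δ to stable)
t=1 Δ0: s9=1 s4=0 s6=1 s3=1 s0=0 s2=1 s1=0 clk=1 s5=0 s7=1
  Δ1: clk:1→0
  (1Δ to stable)
t=2 Δ0: s9=1 s4=0 s6=1 s3=1 s0=0 s2=1 s1=0 clk=0 s5=0 s7=1
  Δ1: clk:0→1
  Δ2: s9:1→0
  (2Δ to stable)
t=3 Δ0: s9=0 s4=0 s6=1 s3=1 s0=0 s2=1 s1=0 clk=1 s5=0 s7=1
  Δ1: clk:1→0
  (1Δ to stable)
t=4 Δ0: s9=0 s4=0 s6=1 s3=1 s0=0 s2=1 s1=0 clk=0 s5=0 s7=1
  Δ1: clk:0→1
  (1Δ to stable)

2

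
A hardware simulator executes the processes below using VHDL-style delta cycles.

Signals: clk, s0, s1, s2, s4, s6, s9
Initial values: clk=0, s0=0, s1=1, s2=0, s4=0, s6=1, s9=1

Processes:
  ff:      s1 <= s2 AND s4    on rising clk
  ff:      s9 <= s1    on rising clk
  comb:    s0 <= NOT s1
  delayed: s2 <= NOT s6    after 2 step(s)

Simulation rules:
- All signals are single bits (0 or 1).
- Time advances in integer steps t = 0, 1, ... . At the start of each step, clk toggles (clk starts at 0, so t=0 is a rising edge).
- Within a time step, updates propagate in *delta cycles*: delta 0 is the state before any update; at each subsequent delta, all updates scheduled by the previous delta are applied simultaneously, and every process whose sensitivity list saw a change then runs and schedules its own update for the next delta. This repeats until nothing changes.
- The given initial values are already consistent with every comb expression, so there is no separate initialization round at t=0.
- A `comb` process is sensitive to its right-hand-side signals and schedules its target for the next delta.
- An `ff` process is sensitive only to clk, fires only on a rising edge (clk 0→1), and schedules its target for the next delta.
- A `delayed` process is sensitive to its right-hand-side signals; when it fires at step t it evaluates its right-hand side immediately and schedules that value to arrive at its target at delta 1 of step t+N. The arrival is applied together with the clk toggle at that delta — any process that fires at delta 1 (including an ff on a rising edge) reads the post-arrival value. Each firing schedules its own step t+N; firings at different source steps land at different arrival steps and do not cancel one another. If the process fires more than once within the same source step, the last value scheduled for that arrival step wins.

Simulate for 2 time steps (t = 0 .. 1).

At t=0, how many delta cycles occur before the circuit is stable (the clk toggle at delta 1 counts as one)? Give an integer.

t0.Δ0 s4=0 s1=1 s6=1 s0=0 s2=0 s9=1 clk=0
t0.Δ1 s4=0 s1=1 s6=1 s0=0 s2=0 s9=1 clk=1
t0.Δ2 s4=0 s1=0 s6=1 s0=0 s2=0 s9=1 clk=1
t0.Δ3 s4=0 s1=0 s6=1 s0=1 s2=0 s9=1 clk=1
t1.Δ0 s4=0 s1=0 s6=1 s0=1 s2=0 s9=1 clk=1
t1.Δ1 s4=0 s1=0 s6=1 s0=1 s2=0 s9=1 clk=0

3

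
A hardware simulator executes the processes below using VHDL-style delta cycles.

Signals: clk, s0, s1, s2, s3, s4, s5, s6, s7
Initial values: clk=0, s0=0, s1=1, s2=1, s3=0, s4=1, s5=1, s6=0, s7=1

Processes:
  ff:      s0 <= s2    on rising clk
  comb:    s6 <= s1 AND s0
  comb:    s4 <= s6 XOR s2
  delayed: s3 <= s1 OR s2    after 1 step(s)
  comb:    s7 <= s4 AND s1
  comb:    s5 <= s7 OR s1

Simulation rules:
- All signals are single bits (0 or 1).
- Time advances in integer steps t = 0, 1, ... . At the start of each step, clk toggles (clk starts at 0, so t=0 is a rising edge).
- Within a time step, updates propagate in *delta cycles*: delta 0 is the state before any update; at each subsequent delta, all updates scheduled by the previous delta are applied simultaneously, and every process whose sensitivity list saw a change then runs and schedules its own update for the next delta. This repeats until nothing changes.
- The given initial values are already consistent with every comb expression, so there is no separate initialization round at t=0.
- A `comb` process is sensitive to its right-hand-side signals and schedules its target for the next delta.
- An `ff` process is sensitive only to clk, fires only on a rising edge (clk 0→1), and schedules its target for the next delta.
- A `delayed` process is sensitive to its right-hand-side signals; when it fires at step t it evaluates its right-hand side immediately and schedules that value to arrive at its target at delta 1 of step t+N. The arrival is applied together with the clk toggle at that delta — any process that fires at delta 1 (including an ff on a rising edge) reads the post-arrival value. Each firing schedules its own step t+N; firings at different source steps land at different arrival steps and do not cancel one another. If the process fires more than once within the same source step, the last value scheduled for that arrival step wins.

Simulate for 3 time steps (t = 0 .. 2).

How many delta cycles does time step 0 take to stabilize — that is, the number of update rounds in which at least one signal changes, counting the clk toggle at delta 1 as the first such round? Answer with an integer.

[bits: s6,s1,s7,s0,s2,s3,clk,s5,s4]
t=0: Δ0=011010011 Δ1=011010111 Δ2=011110111 Δ3=111110111 Δ4=111110110 Δ5=110110110 | 5Δ
t=1: Δ0=110110110 Δ1=110110010 | 1Δ
t=2: Δ0=110110010 Δ1=110110110 | 1Δ

5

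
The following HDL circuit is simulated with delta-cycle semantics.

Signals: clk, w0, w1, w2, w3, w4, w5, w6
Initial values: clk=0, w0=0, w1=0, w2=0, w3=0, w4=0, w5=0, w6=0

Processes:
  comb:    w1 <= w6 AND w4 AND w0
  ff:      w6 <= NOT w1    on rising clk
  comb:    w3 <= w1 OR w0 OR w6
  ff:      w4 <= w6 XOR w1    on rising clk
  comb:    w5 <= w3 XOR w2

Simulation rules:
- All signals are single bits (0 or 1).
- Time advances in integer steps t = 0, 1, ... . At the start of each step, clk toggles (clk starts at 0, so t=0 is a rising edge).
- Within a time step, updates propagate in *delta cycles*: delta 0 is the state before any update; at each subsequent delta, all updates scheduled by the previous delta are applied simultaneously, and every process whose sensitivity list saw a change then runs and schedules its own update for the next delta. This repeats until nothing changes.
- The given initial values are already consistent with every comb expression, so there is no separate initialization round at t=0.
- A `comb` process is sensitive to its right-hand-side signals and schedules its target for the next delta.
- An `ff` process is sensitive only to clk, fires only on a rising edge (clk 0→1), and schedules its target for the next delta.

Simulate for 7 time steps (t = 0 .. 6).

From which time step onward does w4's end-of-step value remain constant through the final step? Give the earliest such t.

2

t0.Δ0 w4=0 w0=0 w2=0 w5=0 w3=0 w6=0 w1=0 clk=0
t0.Δ1 w4=0 w0=0 w2=0 w5=0 w3=0 w6=0 w1=0 clk=1
t0.Δ2 w4=0 w0=0 w2=0 w5=0 w3=0 w6=1 w1=0 clk=1
t0.Δ3 w4=0 w0=0 w2=0 w5=0 w3=1 w6=1 w1=0 clk=1
t0.Δ4 w4=0 w0=0 w2=0 w5=1 w3=1 w6=1 w1=0 clk=1
t1.Δ0 w4=0 w0=0 w2=0 w5=1 w3=1 w6=1 w1=0 clk=1
t1.Δ1 w4=0 w0=0 w2=0 w5=1 w3=1 w6=1 w1=0 clk=0
t2.Δ0 w4=0 w0=0 w2=0 w5=1 w3=1 w6=1 w1=0 clk=0
t2.Δ1 w4=0 w0=0 w2=0 w5=1 w3=1 w6=1 w1=0 clk=1
t2.Δ2 w4=1 w0=0 w2=0 w5=1 w3=1 w6=1 w1=0 clk=1
t3.Δ0 w4=1 w0=0 w2=0 w5=1 w3=1 w6=1 w1=0 clk=1
t3.Δ1 w4=1 w0=0 w2=0 w5=1 w3=1 w6=1 w1=0 clk=0
t4.Δ0 w4=1 w0=0 w2=0 w5=1 w3=1 w6=1 w1=0 clk=0
t4.Δ1 w4=1 w0=0 w2=0 w5=1 w3=1 w6=1 w1=0 clk=1
t5.Δ0 w4=1 w0=0 w2=0 w5=1 w3=1 w6=1 w1=0 clk=1
t5.Δ1 w4=1 w0=0 w2=0 w5=1 w3=1 w6=1 w1=0 clk=0
t6.Δ0 w4=1 w0=0 w2=0 w5=1 w3=1 w6=1 w1=0 clk=0
t6.Δ1 w4=1 w0=0 w2=0 w5=1 w3=1 w6=1 w1=0 clk=1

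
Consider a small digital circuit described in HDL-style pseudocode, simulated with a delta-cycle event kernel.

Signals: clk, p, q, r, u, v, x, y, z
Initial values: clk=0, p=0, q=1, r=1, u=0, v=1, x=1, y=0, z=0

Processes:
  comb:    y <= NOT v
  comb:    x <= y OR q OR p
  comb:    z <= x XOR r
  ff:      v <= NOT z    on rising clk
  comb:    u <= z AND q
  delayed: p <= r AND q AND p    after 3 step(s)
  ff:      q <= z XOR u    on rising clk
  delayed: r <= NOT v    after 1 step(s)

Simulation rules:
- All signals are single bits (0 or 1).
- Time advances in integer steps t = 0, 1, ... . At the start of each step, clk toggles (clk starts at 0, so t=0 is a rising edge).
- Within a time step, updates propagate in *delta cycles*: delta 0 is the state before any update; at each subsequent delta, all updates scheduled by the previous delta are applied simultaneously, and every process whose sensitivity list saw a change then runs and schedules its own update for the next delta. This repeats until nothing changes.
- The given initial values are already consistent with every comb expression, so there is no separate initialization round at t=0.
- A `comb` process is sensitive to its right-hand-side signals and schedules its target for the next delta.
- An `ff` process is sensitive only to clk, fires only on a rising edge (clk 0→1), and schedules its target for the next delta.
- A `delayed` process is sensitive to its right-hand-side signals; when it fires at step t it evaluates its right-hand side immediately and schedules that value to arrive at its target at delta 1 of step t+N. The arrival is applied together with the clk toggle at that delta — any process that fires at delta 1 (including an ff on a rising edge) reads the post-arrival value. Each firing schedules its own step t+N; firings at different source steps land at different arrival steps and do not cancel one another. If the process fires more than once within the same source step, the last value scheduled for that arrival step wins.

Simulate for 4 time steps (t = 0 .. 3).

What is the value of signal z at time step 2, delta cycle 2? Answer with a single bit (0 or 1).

1

t0.Δ0 x=1 v=1 y=0 z=0 q=1 u=0 r=1 p=0 clk=0
t0.Δ1 x=1 v=1 y=0 z=0 q=1 u=0 r=1 p=0 clk=1
t0.Δ2 x=1 v=1 y=0 z=0 q=0 u=0 r=1 p=0 clk=1
t0.Δ3 x=0 v=1 y=0 z=0 q=0 u=0 r=1 p=0 clk=1
t0.Δ4 x=0 v=1 y=0 z=1 q=0 u=0 r=1 p=0 clk=1
t1.Δ0 x=0 v=1 y=0 z=1 q=0 u=0 r=1 p=0 clk=1
t1.Δ1 x=0 v=1 y=0 z=1 q=0 u=0 r=1 p=0 clk=0
t2.Δ0 x=0 v=1 y=0 z=1 q=0 u=0 r=1 p=0 clk=0
t2.Δ1 x=0 v=1 y=0 z=1 q=0 u=0 r=1 p=0 clk=1
t2.Δ2 x=0 v=0 y=0 z=1 q=1 u=0 r=1 p=0 clk=1
t2.Δ3 x=1 v=0 y=1 z=1 q=1 u=1 r=1 p=0 clk=1
t2.Δ4 x=1 v=0 y=1 z=0 q=1 u=1 r=1 p=0 clk=1
t2.Δ5 x=1 v=0 y=1 z=0 q=1 u=0 r=1 p=0 clk=1
t3.Δ0 x=1 v=0 y=1 z=0 q=1 u=0 r=1 p=0 clk=1
t3.Δ1 x=1 v=0 y=1 z=0 q=1 u=0 r=1 p=0 clk=0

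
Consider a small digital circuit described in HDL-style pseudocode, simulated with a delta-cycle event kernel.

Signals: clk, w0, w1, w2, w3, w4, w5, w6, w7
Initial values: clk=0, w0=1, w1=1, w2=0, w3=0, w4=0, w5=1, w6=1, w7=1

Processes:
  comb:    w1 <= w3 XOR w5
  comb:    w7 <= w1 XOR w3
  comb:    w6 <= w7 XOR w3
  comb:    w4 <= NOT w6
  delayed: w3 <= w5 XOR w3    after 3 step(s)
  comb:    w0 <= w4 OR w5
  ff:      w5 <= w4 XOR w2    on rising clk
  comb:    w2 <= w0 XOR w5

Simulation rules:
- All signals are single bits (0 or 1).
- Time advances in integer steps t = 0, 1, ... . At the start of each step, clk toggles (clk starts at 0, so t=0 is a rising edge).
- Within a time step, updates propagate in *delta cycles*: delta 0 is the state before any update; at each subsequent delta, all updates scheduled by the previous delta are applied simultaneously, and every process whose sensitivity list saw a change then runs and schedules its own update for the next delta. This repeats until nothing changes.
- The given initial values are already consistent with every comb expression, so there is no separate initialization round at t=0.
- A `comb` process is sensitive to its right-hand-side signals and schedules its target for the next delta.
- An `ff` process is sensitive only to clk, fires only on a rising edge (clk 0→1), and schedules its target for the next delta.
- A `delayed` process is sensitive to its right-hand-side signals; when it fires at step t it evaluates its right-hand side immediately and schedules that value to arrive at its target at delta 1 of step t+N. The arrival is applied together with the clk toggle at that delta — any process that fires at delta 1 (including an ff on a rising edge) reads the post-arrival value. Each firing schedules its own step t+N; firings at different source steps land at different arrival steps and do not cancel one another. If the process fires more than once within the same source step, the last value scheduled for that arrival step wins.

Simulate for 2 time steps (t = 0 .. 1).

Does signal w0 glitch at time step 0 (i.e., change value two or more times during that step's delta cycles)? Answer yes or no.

t0.Δ0 w7=1 clk=0 w4=0 w2=0 w1=1 w0=1 w6=1 w3=0 w5=1
t0.Δ1 w7=1 clk=1 w4=0 w2=0 w1=1 w0=1 w6=1 w3=0 w5=1
t0.Δ2 w7=1 clk=1 w4=0 w2=0 w1=1 w0=1 w6=1 w3=0 w5=0
t0.Δ3 w7=1 clk=1 w4=0 w2=1 w1=0 w0=0 w6=1 w3=0 w5=0
t0.Δ4 w7=0 clk=1 w4=0 w2=0 w1=0 w0=0 w6=1 w3=0 w5=0
t0.Δ5 w7=0 clk=1 w4=0 w2=0 w1=0 w0=0 w6=0 w3=0 w5=0
t0.Δ6 w7=0 clk=1 w4=1 w2=0 w1=0 w0=0 w6=0 w3=0 w5=0
t0.Δ7 w7=0 clk=1 w4=1 w2=0 w1=0 w0=1 w6=0 w3=0 w5=0
t0.Δ8 w7=0 clk=1 w4=1 w2=1 w1=0 w0=1 w6=0 w3=0 w5=0
t1.Δ0 w7=0 clk=1 w4=1 w2=1 w1=0 w0=1 w6=0 w3=0 w5=0
t1.Δ1 w7=0 clk=0 w4=1 w2=1 w1=0 w0=1 w6=0 w3=0 w5=0

yes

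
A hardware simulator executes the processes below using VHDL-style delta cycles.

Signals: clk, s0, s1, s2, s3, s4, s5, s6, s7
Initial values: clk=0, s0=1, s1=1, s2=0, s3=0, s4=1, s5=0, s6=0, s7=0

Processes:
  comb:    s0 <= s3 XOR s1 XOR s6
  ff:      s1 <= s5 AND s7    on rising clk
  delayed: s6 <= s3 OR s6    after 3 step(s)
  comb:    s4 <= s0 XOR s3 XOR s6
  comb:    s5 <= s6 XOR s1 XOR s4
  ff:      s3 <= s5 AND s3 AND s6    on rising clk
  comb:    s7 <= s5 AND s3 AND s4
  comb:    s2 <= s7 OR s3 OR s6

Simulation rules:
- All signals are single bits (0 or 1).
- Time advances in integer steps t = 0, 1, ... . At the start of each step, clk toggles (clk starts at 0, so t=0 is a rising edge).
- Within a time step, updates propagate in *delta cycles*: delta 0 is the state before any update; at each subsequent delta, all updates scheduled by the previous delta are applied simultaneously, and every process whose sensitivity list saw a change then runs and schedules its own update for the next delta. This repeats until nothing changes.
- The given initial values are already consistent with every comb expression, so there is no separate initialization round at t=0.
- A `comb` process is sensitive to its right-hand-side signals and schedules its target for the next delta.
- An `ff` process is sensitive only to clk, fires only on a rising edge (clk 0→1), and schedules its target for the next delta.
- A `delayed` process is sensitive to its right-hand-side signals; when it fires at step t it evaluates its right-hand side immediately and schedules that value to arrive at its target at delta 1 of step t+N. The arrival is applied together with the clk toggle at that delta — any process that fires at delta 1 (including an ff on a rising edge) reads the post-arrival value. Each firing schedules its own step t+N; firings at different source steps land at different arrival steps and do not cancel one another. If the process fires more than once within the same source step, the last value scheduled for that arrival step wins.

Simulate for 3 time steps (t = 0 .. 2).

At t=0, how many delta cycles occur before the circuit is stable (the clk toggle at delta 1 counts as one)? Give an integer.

t0.Δ0 s0=1 s6=0 s3=0 s2=0 s7=0 s5=0 clk=0 s1=1 s4=1
t0.Δ1 s0=1 s6=0 s3=0 s2=0 s7=0 s5=0 clk=1 s1=1 s4=1
t0.Δ2 s0=1 s6=0 s3=0 s2=0 s7=0 s5=0 clk=1 s1=0 s4=1
t0.Δ3 s0=0 s6=0 s3=0 s2=0 s7=0 s5=1 clk=1 s1=0 s4=1
t0.Δ4 s0=0 s6=0 s3=0 s2=0 s7=0 s5=1 clk=1 s1=0 s4=0
t0.Δ5 s0=0 s6=0 s3=0 s2=0 s7=0 s5=0 clk=1 s1=0 s4=0
t1.Δ0 s0=0 s6=0 s3=0 s2=0 s7=0 s5=0 clk=1 s1=0 s4=0
t1.Δ1 s0=0 s6=0 s3=0 s2=0 s7=0 s5=0 clk=0 s1=0 s4=0
t2.Δ0 s0=0 s6=0 s3=0 s2=0 s7=0 s5=0 clk=0 s1=0 s4=0
t2.Δ1 s0=0 s6=0 s3=0 s2=0 s7=0 s5=0 clk=1 s1=0 s4=0

5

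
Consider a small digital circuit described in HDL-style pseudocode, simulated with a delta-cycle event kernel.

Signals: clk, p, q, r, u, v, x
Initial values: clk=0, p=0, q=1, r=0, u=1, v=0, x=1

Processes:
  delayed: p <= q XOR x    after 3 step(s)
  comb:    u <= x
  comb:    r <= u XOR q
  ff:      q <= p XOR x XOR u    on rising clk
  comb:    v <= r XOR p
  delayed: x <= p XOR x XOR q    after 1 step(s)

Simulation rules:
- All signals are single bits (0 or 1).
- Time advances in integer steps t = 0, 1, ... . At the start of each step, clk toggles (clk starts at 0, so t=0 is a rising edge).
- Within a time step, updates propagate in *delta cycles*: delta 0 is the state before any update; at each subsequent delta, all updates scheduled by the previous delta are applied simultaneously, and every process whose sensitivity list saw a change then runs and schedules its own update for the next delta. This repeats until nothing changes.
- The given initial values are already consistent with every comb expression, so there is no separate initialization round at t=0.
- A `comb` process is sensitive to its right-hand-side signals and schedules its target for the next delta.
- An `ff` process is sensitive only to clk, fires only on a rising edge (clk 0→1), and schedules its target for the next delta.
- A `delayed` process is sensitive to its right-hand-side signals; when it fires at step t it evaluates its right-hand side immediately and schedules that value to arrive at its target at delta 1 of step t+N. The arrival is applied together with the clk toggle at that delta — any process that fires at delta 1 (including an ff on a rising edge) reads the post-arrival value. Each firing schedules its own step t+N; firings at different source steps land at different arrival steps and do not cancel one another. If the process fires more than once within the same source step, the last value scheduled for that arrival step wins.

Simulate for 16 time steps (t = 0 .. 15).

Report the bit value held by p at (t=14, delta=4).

1

t=0 Δ0: x=1 p=0 clk=0 r=0 q=1 u=1 v=0
  Δ1: clk:0→1
  Δ2: q:1→0
  Δ3: r:0→1
  Δ4: v:0→1
  (4Δ to stable)
t=1 Δ0: x=1 p=0 clk=1 r=1 q=0 u=1 v=1
  Δ1: clk:1→0
  (1Δ to stable)
t=2 Δ0: x=1 p=0 clk=0 r=1 q=0 u=1 v=1
  Δ1: clk:0→1
  (1Δ to stable)
t=3 Δ0: x=1 p=0 clk=1 r=1 q=0 u=1 v=1
  Δ1: p:0→1, clk:1→0
  Δ2: v:1→0
  (2Δ to stable)
t=4 Δ0: x=1 p=1 clk=0 r=1 q=0 u=1 v=0
  Δ1: x:1→0, clk:0→1
  Δ2: u:1→0
  Δ3: r:1→0
  Δ4: v:0→1
  (4Δ to stable)
t=5 Δ0: x=0 p=1 clk=1 r=0 q=0 u=0 v=1
  Δ1: x:0→1, clk:1→0
  Δ2: u:0→1
  Δ3: r:0→1
  Δ4: v:1→0
  (4Δ to stable)
t=6 Δ0: x=1 p=1 clk=0 r=1 q=0 u=1 v=0
  Δ1: x:1→0, clk:0→1
  Δ2: u:1→0
  Δ3: r:1→0
  Δ4: v:0→1
  (4Δ to stable)
t=7 Δ0: x=0 p=1 clk=1 r=0 q=0 u=0 v=1
  Δ1: x:0→1, p:1→0, clk:1→0
  Δ2: u:0→1, v:1→0
  Δ3: r:0→1
  Δ4: v:0→1
  (4Δ to stable)
t=8 Δ0: x=1 p=0 clk=0 r=1 q=0 u=1 v=1
  Δ1: p:0→1, clk:0→1
  Δ2: q:0→1, v:1→0
  Δ3: r:1→0
  Δ4: v:0→1
  (4Δ to stable)
t=9 Δ0: x=1 p=1 clk=1 r=0 q=1 u=1 v=1
  Δ1: p:1→0, clk:1→0
  Δ2: v:1→0
  (2Δ to stable)
t=10 Δ0: x=1 p=0 clk=0 r=0 q=1 u=1 v=0
  Δ1: x:1→0, p:0→1, clk:0→1
  Δ2: q:1→0, u:1→0, v:0→1
  (2Δ to stable)
t=11 Δ0: x=0 p=1 clk=1 r=0 q=0 u=0 v=1
  Δ1: x:0→1, p:1→0, clk:1→0
  Δ2: u:0→1, v:1→0
  Δ3: r:0→1
  Δ4: v:0→1
  (4Δ to stable)
t=12 Δ0: x=1 p=0 clk=0 r=1 q=0 u=1 v=1
  Δ1: clk:0→1
  (1Δ to stable)
t=13 Δ0: x=1 p=0 clk=1 r=1 q=0 u=1 v=1
  Δ1: clk:1→0
  (1Δ to stable)
t=14 Δ0: x=1 p=0 clk=0 r=1 q=0 u=1 v=1
  Δ1: p:0→1, clk:0→1
  Δ2: q:0→1, v:1→0
  Δ3: r:1→0
  Δ4: v:0→1
  (4Δ to stable)
t=15 Δ0: x=1 p=1 clk=1 r=0 q=1 u=1 v=1
  Δ1: clk:1→0
  (1Δ to stable)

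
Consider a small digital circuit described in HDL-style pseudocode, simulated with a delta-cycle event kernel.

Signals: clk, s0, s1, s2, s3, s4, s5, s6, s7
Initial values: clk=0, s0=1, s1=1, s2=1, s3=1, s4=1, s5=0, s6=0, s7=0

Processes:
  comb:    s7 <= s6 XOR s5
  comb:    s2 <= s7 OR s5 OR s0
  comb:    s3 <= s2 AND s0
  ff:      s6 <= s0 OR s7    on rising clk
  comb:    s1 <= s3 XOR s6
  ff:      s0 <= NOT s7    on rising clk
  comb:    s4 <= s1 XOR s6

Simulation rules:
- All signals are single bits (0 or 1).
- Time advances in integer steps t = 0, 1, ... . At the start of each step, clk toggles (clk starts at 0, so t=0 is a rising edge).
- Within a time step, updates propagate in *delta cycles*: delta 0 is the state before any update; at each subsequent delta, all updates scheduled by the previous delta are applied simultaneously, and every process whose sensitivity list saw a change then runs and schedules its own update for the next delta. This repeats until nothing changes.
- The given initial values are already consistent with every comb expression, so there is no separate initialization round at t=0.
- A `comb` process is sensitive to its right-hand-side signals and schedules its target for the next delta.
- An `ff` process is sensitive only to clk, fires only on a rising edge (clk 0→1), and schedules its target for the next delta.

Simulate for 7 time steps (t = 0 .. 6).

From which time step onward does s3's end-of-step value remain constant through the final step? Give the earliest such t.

2

t0.Δ0 s7=0 s1=1 s2=1 s6=0 s5=0 s3=1 s0=1 s4=1 clk=0
t0.Δ1 s7=0 s1=1 s2=1 s6=0 s5=0 s3=1 s0=1 s4=1 clk=1
t0.Δ2 s7=0 s1=1 s2=1 s6=1 s5=0 s3=1 s0=1 s4=1 clk=1
t0.Δ3 s7=1 s1=0 s2=1 s6=1 s5=0 s3=1 s0=1 s4=0 clk=1
t0.Δ4 s7=1 s1=0 s2=1 s6=1 s5=0 s3=1 s0=1 s4=1 clk=1
t1.Δ0 s7=1 s1=0 s2=1 s6=1 s5=0 s3=1 s0=1 s4=1 clk=1
t1.Δ1 s7=1 s1=0 s2=1 s6=1 s5=0 s3=1 s0=1 s4=1 clk=0
t2.Δ0 s7=1 s1=0 s2=1 s6=1 s5=0 s3=1 s0=1 s4=1 clk=0
t2.Δ1 s7=1 s1=0 s2=1 s6=1 s5=0 s3=1 s0=1 s4=1 clk=1
t2.Δ2 s7=1 s1=0 s2=1 s6=1 s5=0 s3=1 s0=0 s4=1 clk=1
t2.Δ3 s7=1 s1=0 s2=1 s6=1 s5=0 s3=0 s0=0 s4=1 clk=1
t2.Δ4 s7=1 s1=1 s2=1 s6=1 s5=0 s3=0 s0=0 s4=1 clk=1
t2.Δ5 s7=1 s1=1 s2=1 s6=1 s5=0 s3=0 s0=0 s4=0 clk=1
t3.Δ0 s7=1 s1=1 s2=1 s6=1 s5=0 s3=0 s0=0 s4=0 clk=1
t3.Δ1 s7=1 s1=1 s2=1 s6=1 s5=0 s3=0 s0=0 s4=0 clk=0
t4.Δ0 s7=1 s1=1 s2=1 s6=1 s5=0 s3=0 s0=0 s4=0 clk=0
t4.Δ1 s7=1 s1=1 s2=1 s6=1 s5=0 s3=0 s0=0 s4=0 clk=1
t5.Δ0 s7=1 s1=1 s2=1 s6=1 s5=0 s3=0 s0=0 s4=0 clk=1
t5.Δ1 s7=1 s1=1 s2=1 s6=1 s5=0 s3=0 s0=0 s4=0 clk=0
t6.Δ0 s7=1 s1=1 s2=1 s6=1 s5=0 s3=0 s0=0 s4=0 clk=0
t6.Δ1 s7=1 s1=1 s2=1 s6=1 s5=0 s3=0 s0=0 s4=0 clk=1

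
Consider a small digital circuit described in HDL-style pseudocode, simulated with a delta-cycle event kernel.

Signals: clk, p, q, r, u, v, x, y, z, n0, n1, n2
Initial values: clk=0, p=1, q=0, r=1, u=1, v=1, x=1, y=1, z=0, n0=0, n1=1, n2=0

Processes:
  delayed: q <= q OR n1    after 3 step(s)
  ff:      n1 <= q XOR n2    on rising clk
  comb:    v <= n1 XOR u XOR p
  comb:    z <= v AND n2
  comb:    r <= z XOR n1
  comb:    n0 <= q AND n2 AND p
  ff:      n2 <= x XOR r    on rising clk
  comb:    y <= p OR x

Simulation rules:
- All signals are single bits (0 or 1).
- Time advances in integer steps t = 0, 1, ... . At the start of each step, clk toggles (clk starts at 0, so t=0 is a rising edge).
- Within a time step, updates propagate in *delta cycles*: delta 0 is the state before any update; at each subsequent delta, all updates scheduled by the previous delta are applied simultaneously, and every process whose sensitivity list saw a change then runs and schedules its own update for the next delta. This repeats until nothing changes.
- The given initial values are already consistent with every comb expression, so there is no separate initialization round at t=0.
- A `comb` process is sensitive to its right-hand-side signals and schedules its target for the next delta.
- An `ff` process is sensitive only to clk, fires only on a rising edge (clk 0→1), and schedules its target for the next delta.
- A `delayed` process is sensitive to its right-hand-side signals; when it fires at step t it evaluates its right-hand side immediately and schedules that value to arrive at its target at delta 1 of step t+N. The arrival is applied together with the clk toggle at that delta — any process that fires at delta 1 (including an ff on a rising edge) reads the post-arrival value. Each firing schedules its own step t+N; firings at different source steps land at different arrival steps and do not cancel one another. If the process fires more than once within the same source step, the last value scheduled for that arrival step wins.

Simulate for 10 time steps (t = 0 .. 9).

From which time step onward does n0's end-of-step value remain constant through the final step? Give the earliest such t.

7

[bits: n2,clk,v,n1,q,x,p,z,y,n0,r,u]
t=0: Δ0=001101101011 Δ1=011101101011 Δ2=011001101011 Δ3=010001101001 | 3Δ
t=1: Δ0=010001101001 Δ1=000001101001 | 1Δ
t=2: Δ0=000001101001 Δ1=010001101001 Δ2=110001101001 | 2Δ
t=3: Δ0=110001101001 Δ1=100001101001 | 1Δ
t=4: Δ0=100001101001 Δ1=110001101001 Δ2=110101101001 Δ3=111101101011 Δ4=111101111011 Δ5=111101111001 | 5Δ
t=5: Δ0=111101111001 Δ1=101101111001 | 1Δ
t=6: Δ0=101101111001 Δ1=111101111001 | 1Δ
t=7: Δ0=111101111001 Δ1=101111111001 Δ2=101111111101 | 2Δ
t=8: Δ0=101111111101 Δ1=111111111101 Δ2=111011111101 Δ3=110011111111 Δ4=110011101111 Δ5=110011101101 | 5Δ
t=9: Δ0=110011101101 Δ1=100011101101 | 1Δ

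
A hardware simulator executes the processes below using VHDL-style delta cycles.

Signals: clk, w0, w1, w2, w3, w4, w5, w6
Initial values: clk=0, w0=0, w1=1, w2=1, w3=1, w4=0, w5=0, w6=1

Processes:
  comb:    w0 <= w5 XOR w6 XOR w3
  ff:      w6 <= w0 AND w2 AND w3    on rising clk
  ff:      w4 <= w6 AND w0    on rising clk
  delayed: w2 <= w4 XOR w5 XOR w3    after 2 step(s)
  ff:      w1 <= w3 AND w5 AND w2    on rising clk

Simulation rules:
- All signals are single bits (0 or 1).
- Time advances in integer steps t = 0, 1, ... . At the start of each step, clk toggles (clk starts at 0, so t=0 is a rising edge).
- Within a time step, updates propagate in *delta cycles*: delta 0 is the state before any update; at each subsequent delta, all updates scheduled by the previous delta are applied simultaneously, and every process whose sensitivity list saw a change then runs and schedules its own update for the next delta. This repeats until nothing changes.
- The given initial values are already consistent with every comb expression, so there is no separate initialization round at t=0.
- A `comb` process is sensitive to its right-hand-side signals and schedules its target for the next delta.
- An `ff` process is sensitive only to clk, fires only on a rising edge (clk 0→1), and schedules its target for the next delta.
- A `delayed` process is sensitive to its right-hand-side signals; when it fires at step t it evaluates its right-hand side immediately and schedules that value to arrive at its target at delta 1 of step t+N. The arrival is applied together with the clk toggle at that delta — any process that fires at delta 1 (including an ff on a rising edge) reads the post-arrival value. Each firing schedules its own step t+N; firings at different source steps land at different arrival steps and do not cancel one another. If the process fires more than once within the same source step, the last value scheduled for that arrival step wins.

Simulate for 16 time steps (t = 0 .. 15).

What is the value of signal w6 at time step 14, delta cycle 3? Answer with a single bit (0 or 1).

t=0 Δ0: clk=0 w6=1 w3=1 w5=0 w2=1 w1=1 w4=0 w0=0
  Δ1: clk:0→1
  Δ2: w6:1→0, w1:1→0
  Δ3: w0:0→1
  (3Δ to stable)
t=1 Δ0: clk=1 w6=0 w3=1 w5=0 w2=1 w1=0 w4=0 w0=1
  Δ1: clk:1→0
  (1Δ to stable)
t=2 Δ0: clk=0 w6=0 w3=1 w5=0 w2=1 w1=0 w4=0 w0=1
  Δ1: clk:0→1
  Δ2: w6:0→1
  Δ3: w0:1→0
  (3Δ to stable)
t=3 Δ0: clk=1 w6=1 w3=1 w5=0 w2=1 w1=0 w4=0 w0=0
  Δ1: clk:1→0
  (1Δ to stable)
t=4 Δ0: clk=0 w6=1 w3=1 w5=0 w2=1 w1=0 w4=0 w0=0
  Δ1: clk:0→1
  Δ2: w6:1→0
  Δ3: w0:0→1
  (3Δ to stable)
t=5 Δ0: clk=1 w6=0 w3=1 w5=0 w2=1 w1=0 w4=0 w0=1
  Δ1: clk:1→0
  (1Δ to stable)
t=6 Δ0: clk=0 w6=0 w3=1 w5=0 w2=1 w1=0 w4=0 w0=1
  Δ1: clk:0→1
  Δ2: w6:0→1
  Δ3: w0:1→0
  (3Δ to stable)
t=7 Δ0: clk=1 w6=1 w3=1 w5=0 w2=1 w1=0 w4=0 w0=0
  Δ1: clk:1→0
  (1Δ to stable)
t=8 Δ0: clk=0 w6=1 w3=1 w5=0 w2=1 w1=0 w4=0 w0=0
  Δ1: clk:0→1
  Δ2: w6:1→0
  Δ3: w0:0→1
  (3Δ to stable)
t=9 Δ0: clk=1 w6=0 w3=1 w5=0 w2=1 w1=0 w4=0 w0=1
  Δ1: clk:1→0
  (1Δ to stable)
t=10 Δ0: clk=0 w6=0 w3=1 w5=0 w2=1 w1=0 w4=0 w0=1
  Δ1: clk:0→1
  Δ2: w6:0→1
  Δ3: w0:1→0
  (3Δ to stable)
t=11 Δ0: clk=1 w6=1 w3=1 w5=0 w2=1 w1=0 w4=0 w0=0
  Δ1: clk:1→0
  (1Δ to stable)
t=12 Δ0: clk=0 w6=1 w3=1 w5=0 w2=1 w1=0 w4=0 w0=0
  Δ1: clk:0→1
  Δ2: w6:1→0
  Δ3: w0:0→1
  (3Δ to stable)
t=13 Δ0: clk=1 w6=0 w3=1 w5=0 w2=1 w1=0 w4=0 w0=1
  Δ1: clk:1→0
  (1Δ to stable)
t=14 Δ0: clk=0 w6=0 w3=1 w5=0 w2=1 w1=0 w4=0 w0=1
  Δ1: clk:0→1
  Δ2: w6:0→1
  Δ3: w0:1→0
  (3Δ to stable)
t=15 Δ0: clk=1 w6=1 w3=1 w5=0 w2=1 w1=0 w4=0 w0=0
  Δ1: clk:1→0
  (1Δ to stable)

1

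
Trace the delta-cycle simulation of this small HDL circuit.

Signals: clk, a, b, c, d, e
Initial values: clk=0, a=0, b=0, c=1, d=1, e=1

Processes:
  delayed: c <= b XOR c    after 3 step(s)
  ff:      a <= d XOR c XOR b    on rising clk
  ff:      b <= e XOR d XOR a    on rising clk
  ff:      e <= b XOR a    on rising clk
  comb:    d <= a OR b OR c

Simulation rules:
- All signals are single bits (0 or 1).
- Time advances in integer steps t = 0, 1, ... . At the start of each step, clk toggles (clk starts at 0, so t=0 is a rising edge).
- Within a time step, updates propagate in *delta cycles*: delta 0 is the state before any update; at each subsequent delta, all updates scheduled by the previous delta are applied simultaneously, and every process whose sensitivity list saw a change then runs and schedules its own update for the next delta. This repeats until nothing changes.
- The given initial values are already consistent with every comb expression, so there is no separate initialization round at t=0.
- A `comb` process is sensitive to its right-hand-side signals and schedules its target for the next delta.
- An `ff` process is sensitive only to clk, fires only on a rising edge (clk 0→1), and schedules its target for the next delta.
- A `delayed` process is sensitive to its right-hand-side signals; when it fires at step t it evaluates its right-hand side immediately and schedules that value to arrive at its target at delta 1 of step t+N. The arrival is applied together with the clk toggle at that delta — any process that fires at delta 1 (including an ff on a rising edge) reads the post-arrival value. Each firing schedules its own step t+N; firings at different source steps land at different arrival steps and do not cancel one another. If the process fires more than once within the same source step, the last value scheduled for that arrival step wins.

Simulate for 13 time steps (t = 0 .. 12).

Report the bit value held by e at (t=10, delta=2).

0

[bits: clk,e,b,d,a,c]
t=0: Δ0=010101 Δ1=110101 Δ2=100101 | 2Δ
t=1: Δ0=100101 Δ1=000101 | 1Δ
t=2: Δ0=000101 Δ1=100101 Δ2=101101 | 2Δ
t=3: Δ0=101101 Δ1=001101 | 1Δ
t=4: Δ0=001101 Δ1=101101 Δ2=111111 | 2Δ
t=5: Δ0=111111 Δ1=011110 | 1Δ
t=6: Δ0=011110 Δ1=111110 Δ2=101100 | 2Δ
t=7: Δ0=101100 Δ1=001100 | 1Δ
t=8: Δ0=001100 Δ1=101101 Δ2=111111 | 2Δ
t=9: Δ0=111111 Δ1=011111 | 1Δ
t=10: Δ0=011111 Δ1=111111 Δ2=101111 | 2Δ
t=11: Δ0=101111 Δ1=001110 | 1Δ
t=12: Δ0=001110 Δ1=101110 Δ2=100100 Δ3=100000 | 3Δ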